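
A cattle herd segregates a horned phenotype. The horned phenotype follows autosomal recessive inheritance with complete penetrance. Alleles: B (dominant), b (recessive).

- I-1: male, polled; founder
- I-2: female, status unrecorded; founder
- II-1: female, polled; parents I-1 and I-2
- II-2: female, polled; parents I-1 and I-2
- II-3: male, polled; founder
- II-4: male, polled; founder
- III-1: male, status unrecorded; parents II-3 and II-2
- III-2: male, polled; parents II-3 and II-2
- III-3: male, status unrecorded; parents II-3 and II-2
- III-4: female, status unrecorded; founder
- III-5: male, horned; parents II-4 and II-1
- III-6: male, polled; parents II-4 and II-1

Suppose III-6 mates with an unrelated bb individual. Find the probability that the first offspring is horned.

1/3

II-4 is polled so carries B and passed b to III-5 (bb), so II-4 is Bb.
II-1 is polled so carries B and passed b to III-5 (bb), so II-1 is Bb.
III-6 is a polled offspring of II-4 (Bb) × II-1 (Bb), whose cross gives 1/4 BB : 1/2 Bb : 1/4 bb; conditioning on being polled, III-6 is BB with probability 1/3, Bb with probability 2/3.
Summing over parental genotype combinations, P(offspring is horned) = 2/3·1/2 = 1/3.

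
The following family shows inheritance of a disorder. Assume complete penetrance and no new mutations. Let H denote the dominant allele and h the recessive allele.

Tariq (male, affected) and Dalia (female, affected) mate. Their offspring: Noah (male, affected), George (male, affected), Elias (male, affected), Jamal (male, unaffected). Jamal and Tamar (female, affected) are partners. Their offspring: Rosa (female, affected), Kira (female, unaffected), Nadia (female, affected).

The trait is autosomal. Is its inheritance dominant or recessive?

dominant

Tariq and Dalia are both affected yet have an unaffected child Jamal. Under a recessive model two affected parents are homozygous and every child would be affected, so the trait cannot be recessive.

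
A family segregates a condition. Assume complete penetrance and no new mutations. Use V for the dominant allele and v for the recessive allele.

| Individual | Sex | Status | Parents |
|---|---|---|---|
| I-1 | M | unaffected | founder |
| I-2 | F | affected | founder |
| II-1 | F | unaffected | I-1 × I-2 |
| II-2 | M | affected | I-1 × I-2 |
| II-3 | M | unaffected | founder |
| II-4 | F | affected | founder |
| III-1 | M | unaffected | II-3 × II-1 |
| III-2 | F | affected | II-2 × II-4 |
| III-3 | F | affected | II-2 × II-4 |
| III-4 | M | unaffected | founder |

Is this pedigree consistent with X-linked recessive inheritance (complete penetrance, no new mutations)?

Yes

A consistent assignment under X-linked recessive exists: I-1 X^V Y, I-2 X^v X^v, II-1 X^V X^v, II-2 X^v Y, II-3 X^V Y, II-4 X^v X^v, III-1 X^V Y, III-2 X^v X^v, III-3 X^v X^v, III-4 X^V Y.
In this assignment every recorded phenotype matches its genotype and every non-founder's genotype is obtainable from its parents' genotypes, so the pedigree is consistent.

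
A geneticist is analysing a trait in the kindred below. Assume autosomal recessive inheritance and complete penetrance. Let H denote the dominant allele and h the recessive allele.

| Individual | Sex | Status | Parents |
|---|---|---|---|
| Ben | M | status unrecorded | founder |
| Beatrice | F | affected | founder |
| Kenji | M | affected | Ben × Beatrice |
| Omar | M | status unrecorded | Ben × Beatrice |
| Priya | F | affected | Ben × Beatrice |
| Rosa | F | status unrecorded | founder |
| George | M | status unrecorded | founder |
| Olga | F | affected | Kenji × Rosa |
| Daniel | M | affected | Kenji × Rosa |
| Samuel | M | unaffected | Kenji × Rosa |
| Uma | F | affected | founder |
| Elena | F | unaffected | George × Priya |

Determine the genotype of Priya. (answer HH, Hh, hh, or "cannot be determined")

hh

Priya is affected, so Priya is hh.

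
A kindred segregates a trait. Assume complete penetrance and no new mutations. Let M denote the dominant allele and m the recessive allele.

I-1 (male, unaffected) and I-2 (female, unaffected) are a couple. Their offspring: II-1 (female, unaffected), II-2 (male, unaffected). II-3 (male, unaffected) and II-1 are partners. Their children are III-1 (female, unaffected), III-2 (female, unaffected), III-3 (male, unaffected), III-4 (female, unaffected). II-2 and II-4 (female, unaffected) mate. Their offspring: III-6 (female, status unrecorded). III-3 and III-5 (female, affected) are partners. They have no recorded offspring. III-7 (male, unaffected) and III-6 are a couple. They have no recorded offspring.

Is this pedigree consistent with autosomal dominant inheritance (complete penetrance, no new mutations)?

Yes

A consistent assignment under autosomal dominant exists: I-1 mm, I-2 mm, II-1 mm, II-2 mm, II-3 mm, II-4 mm, III-1 mm, III-2 mm, III-3 mm, III-4 mm, III-5 MM, III-6 mm, III-7 mm.
In this assignment every recorded phenotype matches its genotype and every non-founder's genotype is obtainable from its parents' genotypes, so the pedigree is consistent.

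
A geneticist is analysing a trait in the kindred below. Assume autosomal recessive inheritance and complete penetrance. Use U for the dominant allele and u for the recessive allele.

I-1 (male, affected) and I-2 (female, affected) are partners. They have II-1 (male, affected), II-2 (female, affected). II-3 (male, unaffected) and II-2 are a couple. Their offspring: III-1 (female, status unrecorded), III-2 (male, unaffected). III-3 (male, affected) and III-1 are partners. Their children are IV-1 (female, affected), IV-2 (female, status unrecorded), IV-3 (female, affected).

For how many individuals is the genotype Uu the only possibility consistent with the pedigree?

Obligate heterozygotes: III-2 is unaffected so carries U and received u from II-2 (uu), so III-2 is Uu.
Every other individual is either homozygous by phenotype or has at least one consistent homozygous assignment, so the count is 1.

1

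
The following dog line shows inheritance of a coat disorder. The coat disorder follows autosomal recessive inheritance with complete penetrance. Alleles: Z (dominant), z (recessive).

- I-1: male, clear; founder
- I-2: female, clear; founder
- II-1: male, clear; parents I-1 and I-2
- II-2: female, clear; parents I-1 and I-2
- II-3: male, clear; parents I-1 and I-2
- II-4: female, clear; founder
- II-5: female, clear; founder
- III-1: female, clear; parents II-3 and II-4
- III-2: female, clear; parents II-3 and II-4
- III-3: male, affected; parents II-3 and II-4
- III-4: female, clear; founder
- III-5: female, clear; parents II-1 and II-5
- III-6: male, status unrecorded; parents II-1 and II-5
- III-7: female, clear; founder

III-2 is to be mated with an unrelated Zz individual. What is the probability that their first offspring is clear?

5/6

II-3 is clear so carries Z and passed z to III-3 (zz), so II-3 is Zz.
II-4 is clear so carries Z and passed z to III-3 (zz), so II-4 is Zz.
III-2 is a clear offspring of II-3 (Zz) × II-4 (Zz), whose cross gives 1/4 ZZ : 1/2 Zz : 1/4 zz; conditioning on being clear, III-2 is ZZ with probability 1/3, Zz with probability 2/3.
Summing over parental genotype combinations, P(offspring is clear) = 1/3·1 + 2/3·3/4 = 5/6.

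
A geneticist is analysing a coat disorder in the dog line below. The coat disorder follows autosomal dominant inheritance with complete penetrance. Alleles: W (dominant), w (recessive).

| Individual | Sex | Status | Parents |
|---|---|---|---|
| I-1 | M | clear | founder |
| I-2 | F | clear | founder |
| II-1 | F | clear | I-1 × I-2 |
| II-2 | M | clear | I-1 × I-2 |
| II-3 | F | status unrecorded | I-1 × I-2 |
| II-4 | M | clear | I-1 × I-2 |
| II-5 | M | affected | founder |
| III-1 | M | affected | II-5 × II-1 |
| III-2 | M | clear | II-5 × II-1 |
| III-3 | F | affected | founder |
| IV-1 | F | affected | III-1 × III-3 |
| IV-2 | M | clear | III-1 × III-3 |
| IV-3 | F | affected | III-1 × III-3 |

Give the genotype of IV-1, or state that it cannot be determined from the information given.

cannot be determined

IV-1's phenotype allows WW or Ww, and no parent or child forces a single allele at both positions; consistent genotype assignments exist with IV-1 as WW or Ww.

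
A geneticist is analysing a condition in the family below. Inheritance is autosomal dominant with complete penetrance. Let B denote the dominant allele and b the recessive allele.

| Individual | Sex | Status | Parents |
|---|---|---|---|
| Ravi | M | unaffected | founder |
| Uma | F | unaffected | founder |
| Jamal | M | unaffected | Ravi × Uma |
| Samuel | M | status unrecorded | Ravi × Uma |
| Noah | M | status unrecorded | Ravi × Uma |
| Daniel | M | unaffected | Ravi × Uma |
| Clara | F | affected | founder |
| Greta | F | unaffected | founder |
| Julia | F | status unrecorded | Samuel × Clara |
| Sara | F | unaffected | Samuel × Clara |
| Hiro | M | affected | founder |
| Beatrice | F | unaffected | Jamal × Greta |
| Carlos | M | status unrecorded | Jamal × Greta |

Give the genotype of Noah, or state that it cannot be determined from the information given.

bb

From phenotype alone, Noah is BB or Bb or bb.
Noah received b from Ravi (bb) and received b from Uma (bb), so Noah is bb.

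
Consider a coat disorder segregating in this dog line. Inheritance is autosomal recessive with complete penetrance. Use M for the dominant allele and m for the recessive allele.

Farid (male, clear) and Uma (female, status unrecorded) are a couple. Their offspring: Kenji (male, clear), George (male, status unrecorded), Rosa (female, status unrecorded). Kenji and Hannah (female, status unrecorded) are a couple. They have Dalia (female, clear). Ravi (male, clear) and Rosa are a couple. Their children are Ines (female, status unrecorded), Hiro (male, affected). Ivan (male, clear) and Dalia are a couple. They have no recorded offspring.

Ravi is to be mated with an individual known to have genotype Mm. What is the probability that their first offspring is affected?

Ravi is clear so carries M and passed m to Hiro (mm), so Ravi is Mm.
The cross gives 1/4 MM : 1/2 Mm : 1/4 mm, so P(offspring is affected) = 1/4.

1/4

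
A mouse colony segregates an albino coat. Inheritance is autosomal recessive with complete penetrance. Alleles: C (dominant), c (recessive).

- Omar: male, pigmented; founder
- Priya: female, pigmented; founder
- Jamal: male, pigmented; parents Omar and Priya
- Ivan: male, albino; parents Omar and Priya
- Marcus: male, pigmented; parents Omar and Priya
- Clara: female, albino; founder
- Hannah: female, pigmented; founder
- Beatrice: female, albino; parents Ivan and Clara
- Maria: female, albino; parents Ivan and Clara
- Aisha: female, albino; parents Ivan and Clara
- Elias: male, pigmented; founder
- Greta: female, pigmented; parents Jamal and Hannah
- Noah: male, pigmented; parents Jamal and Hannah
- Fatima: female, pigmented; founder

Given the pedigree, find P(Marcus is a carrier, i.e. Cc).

2/3

Omar is pigmented so carries C and passed c to Ivan (cc), so Omar is Cc.
Priya is pigmented so carries C and passed c to Ivan (cc), so Priya is Cc.
Their cross gives offspring ratios 1/4 CC : 1/2 Cc : 1/4 cc. Conditioning on Marcus being pigmented, P(Cc) = 1/2 / 3/4 = 2/3.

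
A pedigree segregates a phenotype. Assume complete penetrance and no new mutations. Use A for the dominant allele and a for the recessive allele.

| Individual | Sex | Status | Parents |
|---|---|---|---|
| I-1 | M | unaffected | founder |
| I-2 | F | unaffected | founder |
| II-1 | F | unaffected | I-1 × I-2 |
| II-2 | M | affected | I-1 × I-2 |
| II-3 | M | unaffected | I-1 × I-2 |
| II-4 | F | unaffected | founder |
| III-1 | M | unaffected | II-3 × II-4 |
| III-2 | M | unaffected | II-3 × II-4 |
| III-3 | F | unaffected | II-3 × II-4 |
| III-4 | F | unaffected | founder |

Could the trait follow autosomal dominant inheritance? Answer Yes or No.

Under autosomal dominant, II-2 (affected, male) cannot arise from I-1 (unaffected) × I-2 (unaffected).

No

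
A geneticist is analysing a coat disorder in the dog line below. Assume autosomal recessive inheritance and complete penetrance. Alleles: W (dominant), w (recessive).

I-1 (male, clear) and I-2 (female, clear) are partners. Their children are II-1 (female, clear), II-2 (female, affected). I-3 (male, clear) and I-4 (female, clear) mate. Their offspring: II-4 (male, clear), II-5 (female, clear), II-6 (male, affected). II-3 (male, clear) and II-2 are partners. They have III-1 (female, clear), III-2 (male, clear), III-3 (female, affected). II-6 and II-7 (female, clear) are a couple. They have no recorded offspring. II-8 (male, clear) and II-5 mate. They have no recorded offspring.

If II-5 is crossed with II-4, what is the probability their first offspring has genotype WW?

4/9

I-3 is clear so carries W and passed w to II-6 (ww), so I-3 is Ww.
I-4 is clear so carries W and passed w to II-6 (ww), so I-4 is Ww.
II-5 is a clear offspring of I-3 (Ww) × I-4 (Ww), whose cross gives 1/4 WW : 1/2 Ww : 1/4 ww; conditioning on being clear, II-5 is WW with probability 1/3, Ww with probability 2/3.
II-4 is a clear offspring of I-3 (Ww) × I-4 (Ww), whose cross gives 1/4 WW : 1/2 Ww : 1/4 ww; conditioning on being clear, II-4 is WW with probability 1/3, Ww with probability 2/3.
Summing over parental genotype combinations, P(offspring has genotype WW) = 1/9·1 + 2/9·1/2 + 2/9·1/2 + 4/9·1/4 = 4/9.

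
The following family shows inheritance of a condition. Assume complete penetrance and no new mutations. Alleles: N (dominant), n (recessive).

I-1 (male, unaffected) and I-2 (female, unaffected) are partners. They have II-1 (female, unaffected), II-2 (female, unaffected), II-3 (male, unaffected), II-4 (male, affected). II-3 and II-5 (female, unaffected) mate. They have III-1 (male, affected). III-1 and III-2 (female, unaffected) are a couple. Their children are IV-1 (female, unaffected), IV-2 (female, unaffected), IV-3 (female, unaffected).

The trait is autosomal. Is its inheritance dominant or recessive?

I-1 and I-2 are both unaffected yet have an affected child II-4. Under dominance, an affected child requires at least one affected parent, so the trait cannot be dominant.

recessive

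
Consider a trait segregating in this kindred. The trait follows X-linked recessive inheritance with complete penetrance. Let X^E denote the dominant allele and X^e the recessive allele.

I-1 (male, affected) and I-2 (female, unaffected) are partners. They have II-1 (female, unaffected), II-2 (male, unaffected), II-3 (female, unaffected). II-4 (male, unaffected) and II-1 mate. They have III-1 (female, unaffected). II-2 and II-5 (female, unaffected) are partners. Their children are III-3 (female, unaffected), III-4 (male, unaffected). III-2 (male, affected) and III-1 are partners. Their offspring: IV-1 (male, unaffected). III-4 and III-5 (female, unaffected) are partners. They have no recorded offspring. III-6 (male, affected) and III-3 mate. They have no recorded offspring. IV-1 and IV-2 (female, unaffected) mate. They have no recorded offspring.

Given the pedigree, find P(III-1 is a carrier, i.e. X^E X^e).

II-4 is unaffected, so II-4 is X^E Y.
II-1 is unaffected so carries E and received e from I-1 (X^e Y), so II-1 is X^E X^e.
Their cross gives offspring ratios 1/2 X^E X^E : 1/2 X^E X^e. Conditioning on III-1 being unaffected, P(X^E X^e) = 1/2 / 1 = 1/2 before taking III-1's own offspring into account.
III-2 is affected, so III-2 is X^e Y.
Now use III-1's offspring. Probability of each recorded status — unaffected son IV-1: 1/2 if III-1 is X^E X^e, 1 if X^E X^E.
Bayes: P(X^E X^e) = 1/2·1/2 / (1/2·1/2 + 1/2·1) = 1/3.

1/3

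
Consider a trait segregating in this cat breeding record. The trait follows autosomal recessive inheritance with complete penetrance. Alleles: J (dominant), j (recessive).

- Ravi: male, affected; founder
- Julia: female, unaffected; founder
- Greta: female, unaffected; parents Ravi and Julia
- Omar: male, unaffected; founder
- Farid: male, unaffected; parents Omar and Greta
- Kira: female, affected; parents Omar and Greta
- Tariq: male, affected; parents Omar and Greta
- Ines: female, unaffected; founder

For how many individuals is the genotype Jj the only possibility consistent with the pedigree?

2

Obligate heterozygotes: Greta is unaffected so carries J and received j from Ravi (jj), so Greta is Jj; Omar is unaffected so carries J and passed j to Kira (jj), so Omar is Jj.
Every other individual is either homozygous by phenotype or has at least one consistent homozygous assignment, so the count is 2.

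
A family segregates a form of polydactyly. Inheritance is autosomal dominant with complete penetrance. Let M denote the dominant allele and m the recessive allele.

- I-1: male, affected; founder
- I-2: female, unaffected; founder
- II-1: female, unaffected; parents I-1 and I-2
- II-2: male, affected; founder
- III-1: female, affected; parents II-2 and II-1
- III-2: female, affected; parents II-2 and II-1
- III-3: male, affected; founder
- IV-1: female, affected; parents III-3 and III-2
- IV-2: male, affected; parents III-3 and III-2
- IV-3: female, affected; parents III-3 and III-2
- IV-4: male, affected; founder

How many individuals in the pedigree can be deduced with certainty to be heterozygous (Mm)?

3

Obligate heterozygotes: I-1 is affected so carries M and passed m to II-1 (mm), so I-1 is Mm; III-1 is affected so carries M and received m from II-1 (mm), so III-1 is Mm; III-2 is affected so carries M and received m from II-1 (mm), so III-2 is Mm.
Every other individual is either homozygous by phenotype or has at least one consistent homozygous assignment, so the count is 3.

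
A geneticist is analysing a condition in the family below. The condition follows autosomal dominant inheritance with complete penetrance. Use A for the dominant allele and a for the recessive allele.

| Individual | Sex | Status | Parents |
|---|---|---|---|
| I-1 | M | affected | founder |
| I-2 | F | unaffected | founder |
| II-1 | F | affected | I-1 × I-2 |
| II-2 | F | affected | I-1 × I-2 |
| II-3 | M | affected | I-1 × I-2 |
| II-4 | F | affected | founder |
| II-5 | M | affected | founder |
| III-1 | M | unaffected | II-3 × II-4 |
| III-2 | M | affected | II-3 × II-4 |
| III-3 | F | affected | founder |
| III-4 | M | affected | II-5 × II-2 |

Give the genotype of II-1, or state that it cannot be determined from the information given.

Aa

From phenotype alone, II-1 is AA or Aa.
II-1 is affected so carries A and received a from I-2 (aa), so II-1 is Aa.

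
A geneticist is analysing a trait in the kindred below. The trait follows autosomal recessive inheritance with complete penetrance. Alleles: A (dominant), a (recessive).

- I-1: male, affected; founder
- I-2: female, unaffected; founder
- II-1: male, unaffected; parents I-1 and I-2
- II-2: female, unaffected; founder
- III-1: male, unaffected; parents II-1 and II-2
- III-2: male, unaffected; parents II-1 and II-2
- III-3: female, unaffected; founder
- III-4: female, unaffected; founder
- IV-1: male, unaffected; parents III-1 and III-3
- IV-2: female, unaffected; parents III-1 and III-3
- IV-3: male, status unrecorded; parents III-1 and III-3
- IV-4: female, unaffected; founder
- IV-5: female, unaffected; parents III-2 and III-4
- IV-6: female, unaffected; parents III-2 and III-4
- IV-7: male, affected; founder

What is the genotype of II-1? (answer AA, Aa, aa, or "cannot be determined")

From phenotype alone, II-1 is AA or Aa.
II-1 is unaffected so carries A and received a from I-1 (aa), so II-1 is Aa.

Aa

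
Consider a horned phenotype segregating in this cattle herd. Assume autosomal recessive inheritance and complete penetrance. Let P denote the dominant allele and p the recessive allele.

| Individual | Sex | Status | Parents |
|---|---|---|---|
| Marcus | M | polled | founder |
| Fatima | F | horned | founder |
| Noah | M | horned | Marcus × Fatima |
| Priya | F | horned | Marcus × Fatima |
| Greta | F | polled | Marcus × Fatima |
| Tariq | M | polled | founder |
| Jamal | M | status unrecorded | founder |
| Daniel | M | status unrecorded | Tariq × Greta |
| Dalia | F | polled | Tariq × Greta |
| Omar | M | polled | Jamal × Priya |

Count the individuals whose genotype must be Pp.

3

Obligate heterozygotes: Marcus is polled so carries P and passed p to Noah (pp), so Marcus is Pp; Greta is polled so carries P and received p from Fatima (pp), so Greta is Pp; Omar is polled so carries P and received p from Priya (pp), so Omar is Pp.
Every other individual is either homozygous by phenotype or has at least one consistent homozygous assignment, so the count is 3.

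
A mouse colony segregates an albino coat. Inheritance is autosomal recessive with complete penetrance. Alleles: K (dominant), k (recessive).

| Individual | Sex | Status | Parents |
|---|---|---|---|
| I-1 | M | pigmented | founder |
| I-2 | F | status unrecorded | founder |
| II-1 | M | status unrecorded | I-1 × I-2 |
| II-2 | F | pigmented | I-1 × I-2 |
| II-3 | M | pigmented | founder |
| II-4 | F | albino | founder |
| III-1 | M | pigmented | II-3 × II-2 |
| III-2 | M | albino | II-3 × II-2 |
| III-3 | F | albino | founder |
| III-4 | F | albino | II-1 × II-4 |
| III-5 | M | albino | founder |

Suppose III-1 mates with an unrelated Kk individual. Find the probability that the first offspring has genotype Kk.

1/2

II-3 is pigmented so carries K and passed k to III-2 (kk), so II-3 is Kk.
II-2 is pigmented so carries K and passed k to III-2 (kk), so II-2 is Kk.
III-1 is a pigmented offspring of II-3 (Kk) × II-2 (Kk), whose cross gives 1/4 KK : 1/2 Kk : 1/4 kk; conditioning on being pigmented, III-1 is KK with probability 1/3, Kk with probability 2/3.
Summing over parental genotype combinations, P(offspring has genotype Kk) = 1/3·1/2 + 2/3·1/2 = 1/2.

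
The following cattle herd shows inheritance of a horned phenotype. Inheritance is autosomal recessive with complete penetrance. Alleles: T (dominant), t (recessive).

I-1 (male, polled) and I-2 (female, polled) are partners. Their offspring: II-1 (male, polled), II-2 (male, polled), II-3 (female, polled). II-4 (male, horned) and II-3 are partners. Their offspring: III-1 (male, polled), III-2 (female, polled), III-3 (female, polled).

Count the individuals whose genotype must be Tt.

3

Obligate heterozygotes: III-1 is polled so carries T and received t from II-4 (tt), so III-1 is Tt; III-2 is polled so carries T and received t from II-4 (tt), so III-2 is Tt; III-3 is polled so carries T and received t from II-4 (tt), so III-3 is Tt.
Every other individual is either homozygous by phenotype or has at least one consistent homozygous assignment, so the count is 3.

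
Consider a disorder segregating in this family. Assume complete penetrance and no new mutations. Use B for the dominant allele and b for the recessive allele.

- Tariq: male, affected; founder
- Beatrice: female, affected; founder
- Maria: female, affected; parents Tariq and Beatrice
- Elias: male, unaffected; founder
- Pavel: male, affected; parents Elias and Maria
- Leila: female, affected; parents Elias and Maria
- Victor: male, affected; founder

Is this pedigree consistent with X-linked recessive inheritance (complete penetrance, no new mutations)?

No

Under X-linked recessive, Leila (affected, female) cannot arise from Elias (unaffected) × Maria (affected).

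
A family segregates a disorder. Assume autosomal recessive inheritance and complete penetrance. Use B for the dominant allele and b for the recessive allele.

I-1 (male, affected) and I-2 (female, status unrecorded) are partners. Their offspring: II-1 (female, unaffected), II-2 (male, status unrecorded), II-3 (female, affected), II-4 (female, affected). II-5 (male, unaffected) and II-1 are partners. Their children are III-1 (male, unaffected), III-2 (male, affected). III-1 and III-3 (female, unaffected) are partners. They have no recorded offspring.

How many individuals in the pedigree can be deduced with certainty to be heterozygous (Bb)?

3

Obligate heterozygotes: I-2 passed B to II-1 (Bb, whose b came from I-1) and passed b to II-3 (bb), so I-2 is Bb; II-1 is unaffected so carries B and received b from I-1 (bb), so II-1 is Bb; II-5 is unaffected so carries B and passed b to III-2 (bb), so II-5 is Bb.
Every other individual is either homozygous by phenotype or has at least one consistent homozygous assignment, so the count is 3.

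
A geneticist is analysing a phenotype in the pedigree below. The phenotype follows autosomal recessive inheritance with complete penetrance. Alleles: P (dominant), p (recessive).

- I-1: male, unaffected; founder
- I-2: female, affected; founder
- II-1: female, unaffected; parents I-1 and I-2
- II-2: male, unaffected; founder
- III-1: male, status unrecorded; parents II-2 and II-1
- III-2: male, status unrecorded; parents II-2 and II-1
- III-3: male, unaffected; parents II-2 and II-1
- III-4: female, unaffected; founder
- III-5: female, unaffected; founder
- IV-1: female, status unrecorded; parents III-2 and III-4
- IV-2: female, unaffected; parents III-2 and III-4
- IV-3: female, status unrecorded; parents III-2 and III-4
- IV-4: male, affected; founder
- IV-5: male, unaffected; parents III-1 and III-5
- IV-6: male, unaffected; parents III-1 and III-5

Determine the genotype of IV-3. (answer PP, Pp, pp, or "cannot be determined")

cannot be determined

IV-3's phenotype is unrecorded, and no parent or child forces a single allele at both positions; consistent genotype assignments exist with IV-3 as PP or Pp or pp.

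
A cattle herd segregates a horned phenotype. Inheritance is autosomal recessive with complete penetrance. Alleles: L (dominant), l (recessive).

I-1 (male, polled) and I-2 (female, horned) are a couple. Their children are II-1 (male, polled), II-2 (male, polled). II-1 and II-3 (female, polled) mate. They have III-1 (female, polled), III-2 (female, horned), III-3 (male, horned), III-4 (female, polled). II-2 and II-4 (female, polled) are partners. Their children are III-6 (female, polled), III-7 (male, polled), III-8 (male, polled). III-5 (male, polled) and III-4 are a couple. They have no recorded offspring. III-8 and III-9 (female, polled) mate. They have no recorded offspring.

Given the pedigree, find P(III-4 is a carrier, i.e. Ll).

2/3

II-1 is polled so carries L and received l from I-2 (ll), so II-1 is Ll.
II-3 is polled so carries L and passed l to III-2 (ll), so II-3 is Ll.
Their cross gives offspring ratios 1/4 LL : 1/2 Ll : 1/4 ll. Conditioning on III-4 being polled, P(Ll) = 1/2 / 3/4 = 2/3.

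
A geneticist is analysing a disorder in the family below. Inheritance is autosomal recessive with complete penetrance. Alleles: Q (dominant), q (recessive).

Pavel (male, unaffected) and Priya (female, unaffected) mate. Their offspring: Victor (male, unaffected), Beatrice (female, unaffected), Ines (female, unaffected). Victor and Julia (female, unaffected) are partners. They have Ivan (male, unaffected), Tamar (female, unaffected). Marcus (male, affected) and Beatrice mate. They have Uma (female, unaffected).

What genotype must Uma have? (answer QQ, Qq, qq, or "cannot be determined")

From phenotype alone, Uma is QQ or Qq.
Uma is unaffected so carries Q and received q from Marcus (qq), so Uma is Qq.

Qq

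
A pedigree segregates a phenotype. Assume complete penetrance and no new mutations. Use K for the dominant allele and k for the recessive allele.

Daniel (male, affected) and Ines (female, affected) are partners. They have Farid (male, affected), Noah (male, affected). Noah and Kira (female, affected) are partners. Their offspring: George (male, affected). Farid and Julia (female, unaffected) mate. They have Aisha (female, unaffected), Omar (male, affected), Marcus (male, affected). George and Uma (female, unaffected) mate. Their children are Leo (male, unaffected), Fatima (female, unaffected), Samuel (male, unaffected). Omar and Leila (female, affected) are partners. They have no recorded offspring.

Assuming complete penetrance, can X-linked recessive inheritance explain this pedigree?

Yes

A consistent assignment under X-linked recessive exists: Daniel X^k Y, Ines X^k X^k, Farid X^k Y, Noah X^k Y, Kira X^k X^k, Julia X^K X^k, George X^k Y, Uma X^K X^K, Aisha X^K X^k, Omar X^k Y, Marcus X^k Y, Leila X^k X^k, Leo X^K Y, Fatima X^K X^k, Samuel X^K Y.
In this assignment every recorded phenotype matches its genotype and every non-founder's genotype is obtainable from its parents' genotypes, so the pedigree is consistent.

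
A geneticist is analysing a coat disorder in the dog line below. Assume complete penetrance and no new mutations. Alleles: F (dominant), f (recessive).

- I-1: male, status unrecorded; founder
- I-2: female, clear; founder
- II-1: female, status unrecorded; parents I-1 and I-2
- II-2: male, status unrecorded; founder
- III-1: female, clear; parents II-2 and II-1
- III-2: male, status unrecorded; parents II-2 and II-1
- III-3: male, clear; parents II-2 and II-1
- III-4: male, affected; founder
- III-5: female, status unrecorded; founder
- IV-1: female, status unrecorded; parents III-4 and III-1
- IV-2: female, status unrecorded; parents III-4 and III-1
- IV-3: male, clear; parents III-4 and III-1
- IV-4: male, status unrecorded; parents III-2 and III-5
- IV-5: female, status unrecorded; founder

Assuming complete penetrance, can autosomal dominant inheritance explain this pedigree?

A consistent assignment under autosomal dominant exists: I-1 FF, I-2 ff, II-1 Ff, II-2 Ff, III-1 ff, III-2 FF, III-3 ff, III-4 Ff, III-5 FF, IV-1 Ff, IV-2 Ff, IV-3 ff, IV-4 FF, IV-5 FF.
In this assignment every recorded phenotype matches its genotype and every non-founder's genotype is obtainable from its parents' genotypes, so the pedigree is consistent.

Yes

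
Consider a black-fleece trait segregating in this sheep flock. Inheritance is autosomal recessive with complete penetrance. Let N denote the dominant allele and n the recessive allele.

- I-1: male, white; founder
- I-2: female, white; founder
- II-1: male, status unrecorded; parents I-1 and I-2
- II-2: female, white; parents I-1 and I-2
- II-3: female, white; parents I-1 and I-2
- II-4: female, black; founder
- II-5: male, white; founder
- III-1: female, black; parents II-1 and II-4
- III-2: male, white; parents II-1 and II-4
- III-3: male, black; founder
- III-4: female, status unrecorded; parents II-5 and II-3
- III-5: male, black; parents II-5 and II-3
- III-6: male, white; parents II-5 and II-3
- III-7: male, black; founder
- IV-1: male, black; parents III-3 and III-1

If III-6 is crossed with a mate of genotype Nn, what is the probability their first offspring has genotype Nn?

1/2

II-5 is white so carries N and passed n to III-5 (nn), so II-5 is Nn.
II-3 is white so carries N and passed n to III-5 (nn), so II-3 is Nn.
III-6 is a white offspring of II-5 (Nn) × II-3 (Nn), whose cross gives 1/4 NN : 1/2 Nn : 1/4 nn; conditioning on being white, III-6 is NN with probability 1/3, Nn with probability 2/3.
Summing over parental genotype combinations, P(offspring has genotype Nn) = 1/3·1/2 + 2/3·1/2 = 1/2.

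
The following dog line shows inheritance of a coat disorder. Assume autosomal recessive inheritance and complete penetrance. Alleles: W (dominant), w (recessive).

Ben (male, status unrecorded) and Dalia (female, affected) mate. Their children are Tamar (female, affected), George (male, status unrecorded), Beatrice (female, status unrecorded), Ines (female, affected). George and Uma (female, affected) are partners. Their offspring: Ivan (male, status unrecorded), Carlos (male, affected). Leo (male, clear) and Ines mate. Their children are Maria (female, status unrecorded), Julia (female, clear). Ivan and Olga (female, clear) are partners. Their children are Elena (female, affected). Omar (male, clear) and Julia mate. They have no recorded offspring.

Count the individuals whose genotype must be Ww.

2

Obligate heterozygotes: Olga is clear so carries W and passed w to Elena (ww), so Olga is Ww; Julia is clear so carries W and received w from Ines (ww), so Julia is Ww.
Every other individual is either homozygous by phenotype or has at least one consistent homozygous assignment, so the count is 2.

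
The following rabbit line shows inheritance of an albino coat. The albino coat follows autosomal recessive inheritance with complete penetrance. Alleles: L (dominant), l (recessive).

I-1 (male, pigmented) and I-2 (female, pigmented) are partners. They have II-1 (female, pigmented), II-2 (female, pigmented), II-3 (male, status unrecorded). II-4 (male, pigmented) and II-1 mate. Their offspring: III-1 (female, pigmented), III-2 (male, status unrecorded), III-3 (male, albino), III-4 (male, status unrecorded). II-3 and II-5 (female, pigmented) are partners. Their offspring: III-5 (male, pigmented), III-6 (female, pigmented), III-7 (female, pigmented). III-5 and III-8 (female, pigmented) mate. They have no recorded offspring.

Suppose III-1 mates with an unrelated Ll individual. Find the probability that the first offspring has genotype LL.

1/3

II-4 is pigmented so carries L and passed l to III-3 (ll), so II-4 is Ll.
II-1 is pigmented so carries L and passed l to III-3 (ll), so II-1 is Ll.
III-1 is a pigmented offspring of II-4 (Ll) × II-1 (Ll), whose cross gives 1/4 LL : 1/2 Ll : 1/4 ll; conditioning on being pigmented, III-1 is LL with probability 1/3, Ll with probability 2/3.
Summing over parental genotype combinations, P(offspring has genotype LL) = 1/3·1/2 + 2/3·1/4 = 1/3.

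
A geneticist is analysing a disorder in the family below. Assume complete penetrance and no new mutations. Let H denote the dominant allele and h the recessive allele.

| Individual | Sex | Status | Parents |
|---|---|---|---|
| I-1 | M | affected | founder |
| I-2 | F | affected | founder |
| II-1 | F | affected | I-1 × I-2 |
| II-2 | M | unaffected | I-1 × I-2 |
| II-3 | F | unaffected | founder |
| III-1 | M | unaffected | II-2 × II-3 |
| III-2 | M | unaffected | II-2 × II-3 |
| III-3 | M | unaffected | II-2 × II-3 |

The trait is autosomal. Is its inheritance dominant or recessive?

I-1 and I-2 are both affected yet have an unaffected child II-2. Under a recessive model two affected parents are homozygous and every child would be affected, so the trait cannot be recessive.

dominant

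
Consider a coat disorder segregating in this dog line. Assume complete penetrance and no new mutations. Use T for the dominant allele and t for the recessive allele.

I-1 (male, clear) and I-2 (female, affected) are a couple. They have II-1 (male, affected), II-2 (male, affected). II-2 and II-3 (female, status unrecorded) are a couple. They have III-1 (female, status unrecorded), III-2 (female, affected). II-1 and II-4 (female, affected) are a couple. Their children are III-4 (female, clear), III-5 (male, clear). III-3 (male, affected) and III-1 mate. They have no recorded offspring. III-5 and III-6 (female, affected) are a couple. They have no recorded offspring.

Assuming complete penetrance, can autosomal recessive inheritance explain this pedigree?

Under autosomal recessive, III-4 (clear, female) cannot arise from II-1 (affected) × II-4 (affected).

No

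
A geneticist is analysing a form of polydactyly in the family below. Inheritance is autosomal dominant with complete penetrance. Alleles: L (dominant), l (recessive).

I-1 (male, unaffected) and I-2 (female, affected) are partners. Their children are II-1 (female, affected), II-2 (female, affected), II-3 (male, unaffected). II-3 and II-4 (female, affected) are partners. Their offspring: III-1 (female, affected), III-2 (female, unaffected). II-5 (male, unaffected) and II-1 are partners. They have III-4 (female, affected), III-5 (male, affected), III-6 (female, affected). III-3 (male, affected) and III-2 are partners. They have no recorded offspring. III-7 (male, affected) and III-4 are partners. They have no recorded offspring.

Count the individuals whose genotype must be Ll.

Obligate heterozygotes: I-2 is affected so carries L and passed l to II-3 (ll), so I-2 is Ll; II-1 is affected so carries L and received l from I-1 (ll), so II-1 is Ll; II-2 is affected so carries L and received l from I-1 (ll), so II-2 is Ll; II-4 is affected so carries L and passed l to III-2 (ll), so II-4 is Ll; III-1 is affected so carries L and received l from II-3 (ll), so III-1 is Ll; III-4 is affected so carries L and received l from II-5 (ll), so III-4 is Ll; III-5 is affected so carries L and received l from II-5 (ll), so III-5 is Ll; III-6 is affected so carries L and received l from II-5 (ll), so III-6 is Ll.
Every other individual is either homozygous by phenotype or has at least one consistent homozygous assignment, so the count is 8.

8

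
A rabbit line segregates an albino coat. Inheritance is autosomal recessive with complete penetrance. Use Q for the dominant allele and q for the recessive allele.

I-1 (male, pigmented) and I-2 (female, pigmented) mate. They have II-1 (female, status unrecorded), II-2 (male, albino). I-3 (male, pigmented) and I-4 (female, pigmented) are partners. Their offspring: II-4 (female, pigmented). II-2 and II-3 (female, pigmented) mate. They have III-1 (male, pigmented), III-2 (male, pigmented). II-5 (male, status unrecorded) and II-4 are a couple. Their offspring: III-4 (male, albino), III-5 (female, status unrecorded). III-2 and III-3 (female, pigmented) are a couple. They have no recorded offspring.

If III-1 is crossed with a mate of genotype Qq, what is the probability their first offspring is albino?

1/4

III-1 is pigmented so carries Q and received q from II-2 (qq), so III-1 is Qq.
The cross gives 1/4 QQ : 1/2 Qq : 1/4 qq, so P(offspring is albino) = 1/4.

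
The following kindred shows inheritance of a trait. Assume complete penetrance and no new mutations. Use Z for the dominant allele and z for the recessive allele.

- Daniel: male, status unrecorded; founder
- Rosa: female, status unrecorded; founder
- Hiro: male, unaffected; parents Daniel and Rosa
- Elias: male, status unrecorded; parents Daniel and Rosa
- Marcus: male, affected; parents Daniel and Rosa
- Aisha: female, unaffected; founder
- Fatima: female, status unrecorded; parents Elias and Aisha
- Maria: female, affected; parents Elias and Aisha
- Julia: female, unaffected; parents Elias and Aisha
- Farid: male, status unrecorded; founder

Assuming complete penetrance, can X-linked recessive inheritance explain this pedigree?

A consistent assignment under X-linked recessive exists: Daniel X^Z Y, Rosa X^Z X^z, Hiro X^Z Y, Elias X^z Y, Marcus X^z Y, Aisha X^Z X^z, Fatima X^Z X^z, Maria X^z X^z, Julia X^Z X^z, Farid X^Z Y.
In this assignment every recorded phenotype matches its genotype and every non-founder's genotype is obtainable from its parents' genotypes, so the pedigree is consistent.

Yes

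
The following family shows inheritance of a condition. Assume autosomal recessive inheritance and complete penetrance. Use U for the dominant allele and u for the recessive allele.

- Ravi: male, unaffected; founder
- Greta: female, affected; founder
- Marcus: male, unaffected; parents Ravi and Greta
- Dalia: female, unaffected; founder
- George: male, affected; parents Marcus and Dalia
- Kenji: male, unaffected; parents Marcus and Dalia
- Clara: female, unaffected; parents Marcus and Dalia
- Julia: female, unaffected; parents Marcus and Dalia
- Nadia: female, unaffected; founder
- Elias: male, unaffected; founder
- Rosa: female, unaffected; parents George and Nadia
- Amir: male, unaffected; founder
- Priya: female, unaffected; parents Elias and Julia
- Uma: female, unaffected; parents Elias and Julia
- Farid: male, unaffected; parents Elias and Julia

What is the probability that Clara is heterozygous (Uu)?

Marcus is unaffected so carries U and received u from Greta (uu), so Marcus is Uu.
Dalia is unaffected so carries U and passed u to George (uu), so Dalia is Uu.
Their cross gives offspring ratios 1/4 UU : 1/2 Uu : 1/4 uu. Conditioning on Clara being unaffected, P(Uu) = 1/2 / 3/4 = 2/3.

2/3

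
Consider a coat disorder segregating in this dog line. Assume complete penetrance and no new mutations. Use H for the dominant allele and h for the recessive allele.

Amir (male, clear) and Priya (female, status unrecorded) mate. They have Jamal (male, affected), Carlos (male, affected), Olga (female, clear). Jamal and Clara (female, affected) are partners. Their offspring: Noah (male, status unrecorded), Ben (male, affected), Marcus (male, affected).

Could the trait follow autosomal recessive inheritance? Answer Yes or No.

Yes

A consistent assignment under autosomal recessive exists: Amir Hh, Priya Hh, Jamal hh, Carlos hh, Olga HH, Clara hh, Noah hh, Ben hh, Marcus hh.
In this assignment every recorded phenotype matches its genotype and every non-founder's genotype is obtainable from its parents' genotypes, so the pedigree is consistent.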